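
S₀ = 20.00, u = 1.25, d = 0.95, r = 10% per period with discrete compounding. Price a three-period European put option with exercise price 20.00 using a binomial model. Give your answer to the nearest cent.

Risk-neutral probability p = (1 + 0.1 − 0.95)/(1.25 − 0.95) = 0.1500/0.3000 = 0.5000
Terminal stock prices: S_uuu = 39.06, S_uud = 29.69, S_udd = 22.56, S_ddd = 17.15
Terminal payoffs (K − S): max(-19.06, 0) = 0, max(-9.688, 0) = 0, max(-2.562, 0) = 0, max(2.853, 0) = 2.853
Node uu (S = 31.25): V_uu = 1/1.1·[0.5000·0.0000 + 0.5000·0.0000] = 0.0000
Node ud (S = 23.75): V_ud = 1/1.1·[0.5000·0.0000 + 0.5000·0.0000] = 0.0000
Node dd (S = 18.05): V_dd = 1/1.1·[0.5000·0.0000 + 0.5000·2.8525] = 1.2966
Node u (S = 25): V_u = 1/1.1·[0.5000·0.0000 + 0.5000·0.0000] = 0.0000
Node d (S = 19): V_d = 1/1.1·[0.5000·0.0000 + 0.5000·1.2966] = 0.5894
Node 0 (S = 20): V_0 = 1/1.1·[0.5000·0.0000 + 0.5000·0.5894] = 0.2679

0.27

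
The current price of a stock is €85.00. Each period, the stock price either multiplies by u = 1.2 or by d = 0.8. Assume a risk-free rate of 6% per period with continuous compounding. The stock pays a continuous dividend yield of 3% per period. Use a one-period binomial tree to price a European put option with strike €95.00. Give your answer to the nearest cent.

Per-period risk-free factor R = e^0.06 = 1.0618; dividend-adjusted growth = e^(0.06−0.03) = 1.0305.
Risk-neutral probability p = (1.0305 − 0.8)/(1.2 − 0.8) = 0.2305/0.4000 = 0.5761
Terminal stock prices: S_u = 102, S_d = 68
Terminal payoffs (K − S): max(-7, 0) = 0, max(27, 0) = 27
Node 0 (S = 85): V_0 = e^(−0.06)·[0.5761·0.0000 + 0.4239·27.0000] = 10.7779

€10.78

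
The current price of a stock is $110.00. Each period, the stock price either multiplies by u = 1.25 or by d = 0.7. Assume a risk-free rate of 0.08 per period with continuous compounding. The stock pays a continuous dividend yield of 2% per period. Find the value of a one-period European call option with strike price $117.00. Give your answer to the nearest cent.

Per-period risk-free factor R = e^0.08 = 1.0833; dividend-adjusted growth = e^(0.08−0.02) = 1.0618.
Risk-neutral probability p = (1.0618 − 0.7)/(1.25 − 0.7) = 0.3618/0.5500 = 0.6579
Terminal stock prices: S_u = 137.5, S_d = 77
Terminal payoffs (S − K): max(20.5, 0) = 20.5, max(-40, 0) = 0
Node 0 (S = 110): V_0 = e^(−0.08)·[0.6579·20.5000 + 0.3421·0.0000] = 12.4497

$12.45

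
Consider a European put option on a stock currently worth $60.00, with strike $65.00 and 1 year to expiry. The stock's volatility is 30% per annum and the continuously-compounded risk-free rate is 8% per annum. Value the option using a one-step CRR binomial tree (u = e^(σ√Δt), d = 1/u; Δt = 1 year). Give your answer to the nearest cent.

$8.30

CRR parameters: u = e^(σ√Δt) = e^(0.3·√1) = 1.3499, d = 1/u = 0.7408
Per-period rate: rΔt = 0.08·1 = 0.08, so R = e^0.08 = 1.0833
Risk-neutral probability p = (e^0.08 − 0.7408)/(1.3499 − 0.7408) = 0.3425/0.6090 = 0.5623
Terminal stock prices: S_u = 80.99, S_d = 44.45
Terminal payoffs (K − S): max(-15.99, 0) = 0, max(20.55, 0) = 20.55
Node 0 (S = 60): V_0 = e^(−0.08)·[0.5623·0.0000 + 0.4377·20.5509] = 8.3034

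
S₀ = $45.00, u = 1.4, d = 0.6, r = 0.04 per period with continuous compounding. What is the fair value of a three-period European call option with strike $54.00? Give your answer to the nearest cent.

$10.31

Risk-neutral probability p = (e^0.04 − 0.6)/(1.4 − 0.6) = 0.4408/0.8000 = 0.5510
Terminal stock prices: S_uuu = 123.5, S_uud = 52.92, S_udd = 22.68, S_ddd = 9.72
Terminal payoffs (S − K): max(69.48, 0) = 69.48, max(-1.08, 0) = 0, max(-31.32, 0) = 0, max(-44.28, 0) = 0
Node uu (S = 88.2): V_uu = e^(−0.04)·[0.5510·69.4800 + 0.4490·0.0000] = 36.7833
Node ud (S = 37.8): V_ud = e^(−0.04)·[0.5510·0.0000 + 0.4490·0.0000] = 0.0000
Node dd (S = 16.2): V_dd = e^(−0.04)·[0.5510·0.0000 + 0.4490·0.0000] = 0.0000
Node u (S = 63): V_u = e^(−0.04)·[0.5510·36.7833 + 0.4490·0.0000] = 19.4734
Node d (S = 27): V_d = e^(−0.04)·[0.5510·0.0000 + 0.4490·0.0000] = 0.0000
Node 0 (S = 45): V_0 = e^(−0.04)·[0.5510·19.4734 + 0.4490·0.0000] = 10.3093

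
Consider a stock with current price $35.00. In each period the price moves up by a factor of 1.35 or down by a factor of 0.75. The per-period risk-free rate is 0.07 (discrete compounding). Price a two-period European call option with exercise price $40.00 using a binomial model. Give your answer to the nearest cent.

$5.91

Risk-neutral probability p = (1 + 0.07 − 0.75)/(1.35 − 0.75) = 0.3200/0.6000 = 0.5333
Terminal stock prices: S_uu = 63.79, S_ud = 35.44, S_dd = 19.69
Terminal payoffs (S − K): max(23.79, 0) = 23.79, max(-4.562, 0) = 0, max(-20.31, 0) = 0
Node u (S = 47.25): V_u = 1/1.07·[0.5333·23.7875 + 0.4667·0.0000] = 11.8567
Node d (S = 26.25): V_d = 1/1.07·[0.5333·0.0000 + 0.4667·0.0000] = 0.0000
Node 0 (S = 35): V_0 = 1/1.07·[0.5333·11.8567 + 0.4667·0.0000] = 5.9099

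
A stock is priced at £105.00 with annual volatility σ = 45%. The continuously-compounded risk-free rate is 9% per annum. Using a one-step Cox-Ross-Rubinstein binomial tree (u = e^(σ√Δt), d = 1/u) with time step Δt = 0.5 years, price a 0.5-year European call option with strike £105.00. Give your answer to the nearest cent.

£18.51

CRR parameters: u = e^(σ√Δt) = e^(0.45·√0.5) = 1.3746, d = 1/u = 0.7275
Per-period rate: rΔt = 0.09·0.5 = 0.045, so R = e^0.045 = 1.0460
Risk-neutral probability p = (e^0.045 − 0.7275)/(1.3746 − 0.7275) = 0.3186/0.6472 = 0.4922
Terminal stock prices: S_u = 144.3, S_d = 76.38
Terminal payoffs (S − K): max(39.34, 0) = 39.34, max(-28.62, 0) = 0
Node 0 (S = 105): V_0 = e^(−0.045)·[0.4922·39.3381 + 0.5078·0.0000] = 18.5115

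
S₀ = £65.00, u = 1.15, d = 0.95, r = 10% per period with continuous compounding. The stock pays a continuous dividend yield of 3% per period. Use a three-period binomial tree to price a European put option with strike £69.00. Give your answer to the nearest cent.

Per-period risk-free factor R = e^0.1 = 1.1052; dividend-adjusted growth = e^(0.1−0.03) = 1.0725.
Risk-neutral probability p = (1.0725 − 0.95)/(1.15 − 0.95) = 0.1225/0.2000 = 0.6125
Terminal stock prices: S_uuu = 98.86, S_uud = 81.66, S_udd = 67.46, S_ddd = 55.73
Terminal payoffs (K − S): max(-29.86, 0) = 0, max(-12.66, 0) = 0, max(1.538, 0) = 1.538, max(13.27, 0) = 13.27
Node uu (S = 85.96): V_uu = e^(−0.1)·[0.6125·0.0000 + 0.3875·0.0000] = 0.0000
Node ud (S = 71.01): V_ud = e^(−0.1)·[0.6125·0.0000 + 0.3875·1.5381] = 0.5392
Node dd (S = 58.66): V_dd = e^(−0.1)·[0.6125·1.5381 + 0.3875·13.2706] = 5.5050
Node u (S = 74.75): V_u = e^(−0.1)·[0.6125·0.0000 + 0.3875·0.5392] = 0.1891
Node d (S = 61.75): V_d = e^(−0.1)·[0.6125·0.5392 + 0.3875·5.5050] = 2.2289
Node 0 (S = 65): V_0 = e^(−0.1)·[0.6125·0.1891 + 0.3875·2.2289] = 0.8862

£0.89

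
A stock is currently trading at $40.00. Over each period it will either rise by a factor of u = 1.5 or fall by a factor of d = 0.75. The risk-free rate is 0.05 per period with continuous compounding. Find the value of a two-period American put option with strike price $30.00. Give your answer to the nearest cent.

Risk-neutral probability p = (e^0.05 − 0.75)/(1.5 − 0.75) = 0.3013/0.7500 = 0.4017
Terminal stock prices: S_uu = 90, S_ud = 45, S_dd = 22.5
Terminal payoffs (K − S): max(-60, 0) = 0, max(-15, 0) = 0, max(7.5, 0) = 7.5
Node u (S = 60): continuation = e^(−0.05)·[0.4017·0.0000 + 0.5983·0.0000] = 0.0000; exercise value = 0.0000 ≤ continuation, so V_u = 0.0000
Node d (S = 30): continuation = e^(−0.05)·[0.4017·0.0000 + 0.5983·7.5000] = 4.2684; exercise value = 0.0000 ≤ continuation, so V_d = 4.2684
Node 0 (S = 40): continuation = e^(−0.05)·[0.4017·0.0000 + 0.5983·4.2684] = 2.4293; exercise value = 0.0000 ≤ continuation, so V_0 = 2.4293

$2.43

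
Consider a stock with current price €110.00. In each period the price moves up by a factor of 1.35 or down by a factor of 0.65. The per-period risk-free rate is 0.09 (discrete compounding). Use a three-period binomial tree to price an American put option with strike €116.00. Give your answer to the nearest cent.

Risk-neutral probability p = (1 + 0.09 − 0.65)/(1.35 − 0.65) = 0.4400/0.7000 = 0.6286
Terminal stock prices: S_uuu = 270.6, S_uud = 130.3, S_udd = 62.74, S_ddd = 30.21
Terminal payoffs (K − S): max(-154.6, 0) = 0, max(-14.31, 0) = 0, max(53.26, 0) = 53.26, max(85.79, 0) = 85.79
Node uu (S = 200.5): continuation = 1/1.09·[0.6286·0.0000 + 0.3714·0.0000] = 0.0000; exercise value = 0.0000 ≤ continuation, so V_uu = 0.0000
Node ud (S = 96.53): continuation = 1/1.09·[0.6286·0.0000 + 0.3714·53.2587] = 18.1485; exercise value = 19.4750 > continuation, so V_ud = 19.4750 (exercise)
Node dd (S = 46.48): continuation = 1/1.09·[0.6286·53.2587 + 0.3714·85.7912] = 59.9470; exercise value = 69.5250 > continuation, so V_dd = 69.5250 (exercise)
Node u (S = 148.5): continuation = 1/1.09·[0.6286·0.0000 + 0.3714·19.4750] = 6.6363; exercise value = 0.0000 ≤ continuation, so V_u = 6.6363
Node d (S = 71.5): continuation = 1/1.09·[0.6286·19.4750 + 0.3714·69.5250] = 34.9220; exercise value = 44.5000 > continuation, so V_d = 44.5000 (exercise)
Node 0 (S = 110): continuation = 1/1.09·[0.6286·6.6363 + 0.3714·44.5000] = 18.9908; exercise value = 6.0000 ≤ continuation, so V_0 = 18.9908

€18.99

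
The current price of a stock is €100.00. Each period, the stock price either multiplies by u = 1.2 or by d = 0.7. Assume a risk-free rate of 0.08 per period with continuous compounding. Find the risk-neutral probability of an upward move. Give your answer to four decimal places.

p = 0.7666

Risk-neutral probability p = (e^0.08 − 0.7)/(1.2 − 0.7) = 0.3833/0.5000 = 0.7666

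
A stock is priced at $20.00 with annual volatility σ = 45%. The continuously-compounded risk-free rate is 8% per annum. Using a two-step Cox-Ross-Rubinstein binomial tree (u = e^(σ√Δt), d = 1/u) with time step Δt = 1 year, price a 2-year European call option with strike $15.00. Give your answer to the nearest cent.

CRR parameters: u = e^(σ√Δt) = e^(0.45·√1) = 1.5683, d = 1/u = 0.6376
Per-period rate: rΔt = 0.08·1 = 0.08, so R = e^0.08 = 1.0833
Risk-neutral probability p = (e^0.08 − 0.6376)/(1.5683 − 0.6376) = 0.4457/0.9307 = 0.4789
Terminal stock prices: S_uu = 49.19, S_ud = 20, S_dd = 8.131
Terminal payoffs (S − K): max(34.19, 0) = 34.19, max(5, 0) = 5, max(-6.869, 0) = 0
Node u (S = 31.37): V_u = e^(−0.08)·[0.4789·34.1921 + 0.5211·5.0000] = 17.5195
Node d (S = 12.75): V_d = e^(−0.08)·[0.4789·5.0000 + 0.5211·0.0000] = 2.2102
Node 0 (S = 20): V_0 = e^(−0.08)·[0.4789·17.5195 + 0.5211·2.2102] = 8.8075

$8.81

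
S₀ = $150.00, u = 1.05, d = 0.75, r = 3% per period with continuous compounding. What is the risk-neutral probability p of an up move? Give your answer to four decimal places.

p = 0.9348

Risk-neutral probability p = (e^0.03 − 0.75)/(1.05 − 0.75) = 0.2805/0.3000 = 0.9348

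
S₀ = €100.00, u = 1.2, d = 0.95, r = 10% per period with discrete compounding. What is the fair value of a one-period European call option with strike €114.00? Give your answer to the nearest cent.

Risk-neutral probability p = (1 + 0.1 − 0.95)/(1.2 − 0.95) = 0.1500/0.2500 = 0.6000
Terminal stock prices: S_u = 120, S_d = 95
Terminal payoffs (S − K): max(6, 0) = 6, max(-19, 0) = 0
Node 0 (S = 100): V_0 = 1/1.1·[0.6000·6.0000 + 0.4000·0.0000] = 3.2727

€3.27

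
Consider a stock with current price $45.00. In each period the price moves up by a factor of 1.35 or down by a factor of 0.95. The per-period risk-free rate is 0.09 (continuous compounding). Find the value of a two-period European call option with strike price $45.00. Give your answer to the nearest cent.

Risk-neutral probability p = (e^0.09 − 0.95)/(1.35 − 0.95) = 0.1442/0.4000 = 0.3604
Terminal stock prices: S_uu = 82.01, S_ud = 57.71, S_dd = 40.61
Terminal payoffs (S − K): max(37.01, 0) = 37.01, max(12.71, 0) = 12.71, max(-4.388, 0) = 0
Node u (S = 60.75): V_u = e^(−0.09)·[0.3604·37.0125 + 0.6396·12.7125] = 19.6231
Node d (S = 42.75): V_d = e^(−0.09)·[0.3604·12.7125 + 0.6396·0.0000] = 4.1877
Node 0 (S = 45): V_0 = e^(−0.09)·[0.3604·19.6231 + 0.6396·4.1877] = 8.9119

$8.91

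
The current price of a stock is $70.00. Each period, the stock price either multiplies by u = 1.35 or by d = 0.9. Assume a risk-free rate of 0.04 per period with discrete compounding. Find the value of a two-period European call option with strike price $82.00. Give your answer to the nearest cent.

$5.29

Risk-neutral probability p = (1 + 0.04 − 0.9)/(1.35 − 0.9) = 0.1400/0.4500 = 0.3111
Terminal stock prices: S_uu = 127.6, S_ud = 85.05, S_dd = 56.7
Terminal payoffs (S − K): max(45.58, 0) = 45.58, max(3.05, 0) = 3.05, max(-25.3, 0) = 0
Node u (S = 94.5): V_u = 1/1.04·[0.3111·45.5750 + 0.6889·3.0500] = 15.6538
Node d (S = 63): V_d = 1/1.04·[0.3111·3.0500 + 0.6889·0.0000] = 0.9124
Node 0 (S = 70): V_0 = 1/1.04·[0.3111·15.6538 + 0.6889·0.9124] = 5.2871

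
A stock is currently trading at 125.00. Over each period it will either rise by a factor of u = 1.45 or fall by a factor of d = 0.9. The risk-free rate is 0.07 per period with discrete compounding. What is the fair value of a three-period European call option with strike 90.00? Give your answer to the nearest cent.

Risk-neutral probability p = (1 + 0.07 − 0.9)/(1.45 − 0.9) = 0.1700/0.5500 = 0.3091
Terminal stock prices: S_uuu = 381.1, S_uud = 236.5, S_udd = 146.8, S_ddd = 91.13
Terminal payoffs (S − K): max(291.1, 0) = 291.1, max(146.5, 0) = 146.5, max(56.81, 0) = 56.81, max(1.125, 0) = 1.125
Node uu (S = 262.8): V_uu = 1/1.07·[0.3091·291.0781 + 0.6909·146.5312] = 178.7004
Node ud (S = 163.1): V_ud = 1/1.07·[0.3091·146.5312 + 0.6909·56.8125] = 79.0129
Node dd (S = 101.2): V_dd = 1/1.07·[0.3091·56.8125 + 0.6909·1.1250] = 17.1379
Node u (S = 181.2): V_u = 1/1.07·[0.3091·178.7004 + 0.6909·79.0129] = 102.6405
Node d (S = 112.5): V_d = 1/1.07·[0.3091·79.0129 + 0.6909·17.1379] = 33.8905
Node 0 (S = 125): V_0 = 1/1.07·[0.3091·102.6405 + 0.6909·33.8905] = 51.5332

51.53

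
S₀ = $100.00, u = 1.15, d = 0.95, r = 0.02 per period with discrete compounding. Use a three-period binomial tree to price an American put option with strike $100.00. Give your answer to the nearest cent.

$3.96

Risk-neutral probability p = (1 + 0.02 − 0.95)/(1.15 − 0.95) = 0.0700/0.2000 = 0.3500
Terminal stock prices: S_uuu = 152.1, S_uud = 125.6, S_udd = 103.8, S_ddd = 85.74
Terminal payoffs (K − S): max(-52.09, 0) = 0, max(-25.64, 0) = 0, max(-3.787, 0) = 0, max(14.26, 0) = 14.26
Node uu (S = 132.2): continuation = 1/1.02·[0.3500·0.0000 + 0.6500·0.0000] = 0.0000; exercise value = 0.0000 ≤ continuation, so V_uu = 0.0000
Node ud (S = 109.2): continuation = 1/1.02·[0.3500·0.0000 + 0.6500·0.0000] = 0.0000; exercise value = 0.0000 ≤ continuation, so V_ud = 0.0000
Node dd (S = 90.25): continuation = 1/1.02·[0.3500·0.0000 + 0.6500·14.2625] = 9.0888; exercise value = 9.7500 > continuation, so V_dd = 9.7500 (exercise)
Node u (S = 115): continuation = 1/1.02·[0.3500·0.0000 + 0.6500·0.0000] = 0.0000; exercise value = 0.0000 ≤ continuation, so V_u = 0.0000
Node d (S = 95): continuation = 1/1.02·[0.3500·0.0000 + 0.6500·9.7500] = 6.2132; exercise value = 5.0000 ≤ continuation, so V_d = 6.2132
Node 0 (S = 100): continuation = 1/1.02·[0.3500·0.0000 + 0.6500·6.2132] = 3.9594; exercise value = 0.0000 ≤ continuation, so V_0 = 3.9594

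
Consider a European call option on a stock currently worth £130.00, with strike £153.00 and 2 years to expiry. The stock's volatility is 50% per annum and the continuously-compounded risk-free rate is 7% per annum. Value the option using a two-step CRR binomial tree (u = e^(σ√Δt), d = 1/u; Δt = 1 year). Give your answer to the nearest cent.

CRR parameters: u = e^(σ√Δt) = e^(0.5·√1) = 1.6487, d = 1/u = 0.6065
Per-period rate: rΔt = 0.07·1 = 0.07, so R = e^0.07 = 1.0725
Risk-neutral probability p = (e^0.07 − 0.6065)/(1.6487 − 0.6065) = 0.4660/1.0422 = 0.4471
Terminal stock prices: S_uu = 353.4, S_ud = 130, S_dd = 47.82
Terminal payoffs (S − K): max(200.4, 0) = 200.4, max(-23, 0) = 0, max(-105.2, 0) = 0
Node u (S = 214.3): V_u = e^(−0.07)·[0.4471·200.3766 + 0.5529·0.0000] = 83.5342
Node d (S = 78.85): V_d = e^(−0.07)·[0.4471·0.0000 + 0.5529·0.0000] = 0.0000
Node 0 (S = 130): V_0 = e^(−0.07)·[0.4471·83.5342 + 0.5529·0.0000] = 34.8242

£34.82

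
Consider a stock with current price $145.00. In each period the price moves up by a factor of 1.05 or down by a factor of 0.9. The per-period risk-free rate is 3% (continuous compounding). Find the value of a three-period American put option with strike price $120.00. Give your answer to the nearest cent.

$0.04

Risk-neutral probability p = (e^0.03 − 0.9)/(1.05 − 0.9) = 0.1305/0.1500 = 0.8697
Terminal stock prices: S_uuu = 167.9, S_uud = 143.9, S_udd = 123.3, S_ddd = 105.7
Terminal payoffs (K − S): max(-47.86, 0) = 0, max(-23.88, 0) = 0, max(-3.323, 0) = 0, max(14.29, 0) = 14.29
Node uu (S = 159.9): continuation = e^(−0.03)·[0.8697·0.0000 + 0.1303·0.0000] = 0.0000; exercise value = 0.0000 ≤ continuation, so V_uu = 0.0000
Node ud (S = 137): continuation = e^(−0.03)·[0.8697·0.0000 + 0.1303·0.0000] = 0.0000; exercise value = 0.0000 ≤ continuation, so V_ud = 0.0000
Node dd (S = 117.5): continuation = e^(−0.03)·[0.8697·0.0000 + 0.1303·14.2950] = 1.8076; exercise value = 2.5500 > continuation, so V_dd = 2.5500 (exercise)
Node u (S = 152.2): continuation = e^(−0.03)·[0.8697·0.0000 + 0.1303·0.0000] = 0.0000; exercise value = 0.0000 ≤ continuation, so V_u = 0.0000
Node d (S = 130.5): continuation = e^(−0.03)·[0.8697·0.0000 + 0.1303·2.5500] = 0.3225; exercise value = 0.0000 ≤ continuation, so V_d = 0.3225
Node 0 (S = 145): continuation = e^(−0.03)·[0.8697·0.0000 + 0.1303·0.3225] = 0.0408; exercise value = 0.0000 ≤ continuation, so V_0 = 0.0408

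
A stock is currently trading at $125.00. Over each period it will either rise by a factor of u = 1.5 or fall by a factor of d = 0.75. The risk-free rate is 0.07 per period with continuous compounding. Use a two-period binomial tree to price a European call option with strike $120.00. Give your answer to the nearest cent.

Risk-neutral probability p = (e^0.07 − 0.75)/(1.5 − 0.75) = 0.3225/0.7500 = 0.4300
Terminal stock prices: S_uu = 281.2, S_ud = 140.6, S_dd = 70.31
Terminal payoffs (S − K): max(161.2, 0) = 161.2, max(20.62, 0) = 20.62, max(-49.69, 0) = 0
Node u (S = 187.5): V_u = e^(−0.07)·[0.4300·161.2500 + 0.5700·20.6250] = 75.6127
Node d (S = 93.75): V_d = e^(−0.07)·[0.4300·20.6250 + 0.5700·0.0000] = 8.2694
Node 0 (S = 125): V_0 = e^(−0.07)·[0.4300·75.6127 + 0.5700·8.2694] = 34.7109

$34.71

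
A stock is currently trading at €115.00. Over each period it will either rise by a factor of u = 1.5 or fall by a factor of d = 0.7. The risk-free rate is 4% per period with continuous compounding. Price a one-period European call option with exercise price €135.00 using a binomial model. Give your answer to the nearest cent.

Risk-neutral probability p = (e^0.04 − 0.7)/(1.5 − 0.7) = 0.3408/0.8000 = 0.4260
Terminal stock prices: S_u = 172.5, S_d = 80.5
Terminal payoffs (S − K): max(37.5, 0) = 37.5, max(-54.5, 0) = 0
Node 0 (S = 115): V_0 = e^(−0.04)·[0.4260·37.5000 + 0.5740·0.0000] = 15.3491

€15.35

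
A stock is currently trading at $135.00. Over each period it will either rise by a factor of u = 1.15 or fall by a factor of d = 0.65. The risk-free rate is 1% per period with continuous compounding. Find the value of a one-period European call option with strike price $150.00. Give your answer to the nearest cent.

Risk-neutral probability p = (e^0.01 − 0.65)/(1.15 − 0.65) = 0.3601/0.5000 = 0.7201
Terminal stock prices: S_u = 155.2, S_d = 87.75
Terminal payoffs (S − K): max(5.25, 0) = 5.25, max(-62.25, 0) = 0
Node 0 (S = 135): V_0 = e^(−0.01)·[0.7201·5.2500 + 0.2799·0.0000] = 3.7429

$3.74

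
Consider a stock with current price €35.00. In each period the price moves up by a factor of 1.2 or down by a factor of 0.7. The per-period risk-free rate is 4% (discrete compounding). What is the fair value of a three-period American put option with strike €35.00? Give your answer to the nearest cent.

€4.36

Risk-neutral probability p = (1 + 0.04 − 0.7)/(1.2 − 0.7) = 0.3400/0.5000 = 0.6800
Terminal stock prices: S_uuu = 60.48, S_uud = 35.28, S_udd = 20.58, S_ddd = 12
Terminal payoffs (K − S): max(-25.48, 0) = 0, max(-0.28, 0) = 0, max(14.42, 0) = 14.42, max(23, 0) = 23
Node uu (S = 50.4): continuation = 1/1.04·[0.6800·0.0000 + 0.3200·0.0000] = 0.0000; exercise value = 0.0000 ≤ continuation, so V_uu = 0.0000
Node ud (S = 29.4): continuation = 1/1.04·[0.6800·0.0000 + 0.3200·14.4200] = 4.4369; exercise value = 5.6000 > continuation, so V_ud = 5.6000 (exercise)
Node dd (S = 17.15): continuation = 1/1.04·[0.6800·14.4200 + 0.3200·22.9950] = 16.5038; exercise value = 17.8500 > continuation, so V_dd = 17.8500 (exercise)
Node u (S = 42): continuation = 1/1.04·[0.6800·0.0000 + 0.3200·5.6000] = 1.7231; exercise value = 0.0000 ≤ continuation, so V_u = 1.7231
Node d (S = 24.5): continuation = 1/1.04·[0.6800·5.6000 + 0.3200·17.8500] = 9.1538; exercise value = 10.5000 > continuation, so V_d = 10.5000 (exercise)
Node 0 (S = 35): continuation = 1/1.04·[0.6800·1.7231 + 0.3200·10.5000] = 4.3574; exercise value = 0.0000 ≤ continuation, so V_0 = 4.3574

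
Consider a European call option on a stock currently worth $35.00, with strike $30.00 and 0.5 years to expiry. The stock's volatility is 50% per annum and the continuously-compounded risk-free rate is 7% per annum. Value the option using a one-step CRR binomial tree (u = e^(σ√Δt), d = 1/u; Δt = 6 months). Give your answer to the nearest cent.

CRR parameters: u = e^(σ√Δt) = e^(0.5·√0.5) = 1.4241, d = 1/u = 0.7022
Per-period rate: rΔt = 0.07·0.5 = 0.035, so R = e^0.035 = 1.0356
Risk-neutral probability p = (e^0.035 − 0.7022)/(1.4241 − 0.7022) = 0.3334/0.7219 = 0.4619
Terminal stock prices: S_u = 49.84, S_d = 24.58
Terminal payoffs (S − K): max(19.84, 0) = 19.84, max(-5.423, 0) = 0
Node 0 (S = 35): V_0 = e^(−0.035)·[0.4619·19.8442 + 0.5381·0.0000] = 8.8500

$8.85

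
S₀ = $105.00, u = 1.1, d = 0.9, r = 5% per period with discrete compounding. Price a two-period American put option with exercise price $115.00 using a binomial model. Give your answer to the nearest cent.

$10.00

Risk-neutral probability p = (1 + 0.05 − 0.9)/(1.1 − 0.9) = 0.1500/0.2000 = 0.7500
Terminal stock prices: S_uu = 127.1, S_ud = 104, S_dd = 85.05
Terminal payoffs (K − S): max(-12.05, 0) = 0, max(11.05, 0) = 11.05, max(29.95, 0) = 29.95
Node u (S = 115.5): continuation = 1/1.05·[0.7500·0.0000 + 0.2500·11.0500] = 2.6310; exercise value = 0.0000 ≤ continuation, so V_u = 2.6310
Node d (S = 94.5): continuation = 1/1.05·[0.7500·11.0500 + 0.2500·29.9500] = 15.0238; exercise value = 20.5000 > continuation, so V_d = 20.5000 (exercise)
Node 0 (S = 105): continuation = 1/1.05·[0.7500·2.6310 + 0.2500·20.5000] = 6.7602; exercise value = 10.0000 > continuation, so V_0 = 10.0000 (exercise)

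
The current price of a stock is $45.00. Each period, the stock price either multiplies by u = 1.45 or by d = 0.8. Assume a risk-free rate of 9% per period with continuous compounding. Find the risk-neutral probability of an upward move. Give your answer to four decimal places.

Risk-neutral probability p = (e^0.09 − 0.8)/(1.45 − 0.8) = 0.2942/0.6500 = 0.4526

p = 0.4526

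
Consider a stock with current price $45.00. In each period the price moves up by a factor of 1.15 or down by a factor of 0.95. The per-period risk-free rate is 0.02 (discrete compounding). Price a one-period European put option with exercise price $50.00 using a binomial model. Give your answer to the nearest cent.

$4.62

Risk-neutral probability p = (1 + 0.02 − 0.95)/(1.15 − 0.95) = 0.0700/0.2000 = 0.3500
Terminal stock prices: S_u = 51.75, S_d = 42.75
Terminal payoffs (K − S): max(-1.75, 0) = 0, max(7.25, 0) = 7.25
Node 0 (S = 45): V_0 = 1/1.02·[0.3500·0.0000 + 0.6500·7.2500] = 4.6201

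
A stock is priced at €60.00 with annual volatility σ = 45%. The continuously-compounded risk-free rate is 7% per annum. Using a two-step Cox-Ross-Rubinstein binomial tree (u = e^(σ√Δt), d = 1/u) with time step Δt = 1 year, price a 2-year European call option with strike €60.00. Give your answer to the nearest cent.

€16.62

CRR parameters: u = e^(σ√Δt) = e^(0.45·√1) = 1.5683, d = 1/u = 0.6376
Per-period rate: rΔt = 0.07·1 = 0.07, so R = e^0.07 = 1.0725
Risk-neutral probability p = (e^0.07 − 0.6376)/(1.5683 − 0.6376) = 0.4349/0.9307 = 0.4673
Terminal stock prices: S_uu = 147.6, S_ud = 60, S_dd = 24.39
Terminal payoffs (S − K): max(87.58, 0) = 87.58, max(0, 0) = 0, max(-35.61, 0) = 0
Node u (S = 94.1): V_u = e^(−0.07)·[0.4673·87.5762 + 0.5327·0.0000] = 38.1551
Node d (S = 38.26): V_d = e^(−0.07)·[0.4673·0.0000 + 0.5327·0.0000] = 0.0000
Node 0 (S = 60): V_0 = e^(−0.07)·[0.4673·38.1551 + 0.5327·0.0000] = 16.6234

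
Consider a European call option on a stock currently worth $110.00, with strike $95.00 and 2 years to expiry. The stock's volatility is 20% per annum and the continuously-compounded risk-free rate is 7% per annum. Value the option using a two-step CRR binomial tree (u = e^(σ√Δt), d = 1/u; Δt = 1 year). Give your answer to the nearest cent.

CRR parameters: u = e^(σ√Δt) = e^(0.2·√1) = 1.2214, d = 1/u = 0.8187
Per-period rate: rΔt = 0.07·1 = 0.07, so R = e^0.07 = 1.0725
Risk-neutral probability p = (e^0.07 − 0.8187)/(1.2214 − 0.8187) = 0.2538/0.4027 = 0.6302
Terminal stock prices: S_uu = 164.1, S_ud = 110, S_dd = 73.74
Terminal payoffs (S − K): max(69.1, 0) = 69.1, max(15, 0) = 15, max(-21.26, 0) = 0
Node u (S = 134.4): V_u = e^(−0.07)·[0.6302·69.1007 + 0.3698·15.0000] = 45.7769
Node d (S = 90.06): V_d = e^(−0.07)·[0.6302·15.0000 + 0.3698·0.0000] = 8.8144
Node 0 (S = 110): V_0 = e^(−0.07)·[0.6302·45.7769 + 0.3698·8.8144] = 29.9386

$29.94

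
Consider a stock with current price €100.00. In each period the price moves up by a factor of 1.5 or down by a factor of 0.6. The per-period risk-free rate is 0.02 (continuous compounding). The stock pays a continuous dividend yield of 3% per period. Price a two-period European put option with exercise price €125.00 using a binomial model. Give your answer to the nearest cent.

€43.97

Per-period risk-free factor R = e^0.02 = 1.0202; dividend-adjusted growth = e^(0.02−0.03) = 0.9900.
Risk-neutral probability p = (0.9900 − 0.6)/(1.5 − 0.6) = 0.3900/0.9000 = 0.4334
Terminal stock prices: S_uu = 225, S_ud = 90, S_dd = 36
Terminal payoffs (K − S): max(-100, 0) = 0, max(35, 0) = 35, max(89, 0) = 89
Node u (S = 150): V_u = e^(−0.02)·[0.4334·0.0000 + 0.5666·35.0000] = 19.4387
Node d (S = 60): V_d = e^(−0.02)·[0.4334·35.0000 + 0.5666·89.0000] = 64.2981
Node 0 (S = 100): V_0 = e^(−0.02)·[0.4334·19.4387 + 0.5666·64.2981] = 43.9683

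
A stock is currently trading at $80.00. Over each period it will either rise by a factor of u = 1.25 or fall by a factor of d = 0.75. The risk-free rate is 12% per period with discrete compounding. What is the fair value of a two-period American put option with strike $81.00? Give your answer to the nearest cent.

$5.80

Risk-neutral probability p = (1 + 0.12 − 0.75)/(1.25 − 0.75) = 0.3700/0.5000 = 0.7400
Terminal stock prices: S_uu = 125, S_ud = 75, S_dd = 45
Terminal payoffs (K − S): max(-44, 0) = 0, max(6, 0) = 6, max(36, 0) = 36
Node u (S = 100): continuation = 1/1.12·[0.7400·0.0000 + 0.2600·6.0000] = 1.3929; exercise value = 0.0000 ≤ continuation, so V_u = 1.3929
Node d (S = 60): continuation = 1/1.12·[0.7400·6.0000 + 0.2600·36.0000] = 12.3214; exercise value = 21.0000 > continuation, so V_d = 21.0000 (exercise)
Node 0 (S = 80): continuation = 1/1.12·[0.7400·1.3929 + 0.2600·21.0000] = 5.7953; exercise value = 1.0000 ≤ continuation, so V_0 = 5.7953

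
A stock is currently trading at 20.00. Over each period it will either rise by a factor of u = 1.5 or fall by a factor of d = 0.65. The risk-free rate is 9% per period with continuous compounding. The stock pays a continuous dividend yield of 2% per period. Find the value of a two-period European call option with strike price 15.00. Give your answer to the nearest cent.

Per-period risk-free factor R = e^0.09 = 1.0942; dividend-adjusted growth = e^(0.09−0.02) = 1.0725.
Risk-neutral probability p = (1.0725 − 0.65)/(1.5 − 0.65) = 0.4225/0.8500 = 0.4971
Terminal stock prices: S_uu = 45, S_ud = 19.5, S_dd = 8.45
Terminal payoffs (S − K): max(30, 0) = 30, max(4.5, 0) = 4.5, max(-6.55, 0) = 0
Node u (S = 30): V_u = e^(−0.09)·[0.4971·30.0000 + 0.5029·4.5000] = 15.6970
Node d (S = 13): V_d = e^(−0.09)·[0.4971·4.5000 + 0.5029·0.0000] = 2.0443
Node 0 (S = 20): V_0 = e^(−0.09)·[0.4971·15.6970 + 0.5029·2.0443] = 8.0706

8.07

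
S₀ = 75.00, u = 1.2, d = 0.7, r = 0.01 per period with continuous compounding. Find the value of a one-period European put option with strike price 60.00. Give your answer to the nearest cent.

2.82

Risk-neutral probability p = (e^0.01 − 0.7)/(1.2 − 0.7) = 0.3101/0.5000 = 0.6201
Terminal stock prices: S_u = 90, S_d = 52.5
Terminal payoffs (K − S): max(-30, 0) = 0, max(7.5, 0) = 7.5
Node 0 (S = 75): V_0 = e^(−0.01)·[0.6201·0.0000 + 0.3799·7.5000] = 2.8209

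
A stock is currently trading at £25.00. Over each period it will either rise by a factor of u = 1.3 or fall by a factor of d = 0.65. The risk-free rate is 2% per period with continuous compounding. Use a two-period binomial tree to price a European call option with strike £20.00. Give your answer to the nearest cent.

£7.46

Risk-neutral probability p = (e^0.02 − 0.65)/(1.3 − 0.65) = 0.3702/0.6500 = 0.5695
Terminal stock prices: S_uu = 42.25, S_ud = 21.12, S_dd = 10.56
Terminal payoffs (S − K): max(22.25, 0) = 22.25, max(1.125, 0) = 1.125, max(-9.437, 0) = 0
Node u (S = 32.5): V_u = e^(−0.02)·[0.5695·22.2500 + 0.4305·1.1250] = 12.8960
Node d (S = 16.25): V_d = e^(−0.02)·[0.5695·1.1250 + 0.4305·0.0000] = 0.6280
Node 0 (S = 25): V_0 = e^(−0.02)·[0.5695·12.8960 + 0.4305·0.6280] = 7.4644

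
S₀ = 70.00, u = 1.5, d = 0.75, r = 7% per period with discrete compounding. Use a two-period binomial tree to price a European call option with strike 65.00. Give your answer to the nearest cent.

20.58

Risk-neutral probability p = (1 + 0.07 − 0.75)/(1.5 − 0.75) = 0.3200/0.7500 = 0.4267
Terminal stock prices: S_uu = 157.5, S_ud = 78.75, S_dd = 39.38
Terminal payoffs (S − K): max(92.5, 0) = 92.5, max(13.75, 0) = 13.75, max(-25.62, 0) = 0
Node u (S = 105): V_u = 1/1.07·[0.4267·92.5000 + 0.5733·13.7500] = 44.2523
Node d (S = 52.5): V_d = 1/1.07·[0.4267·13.7500 + 0.5733·0.0000] = 5.4829
Node 0 (S = 70): V_0 = 1/1.07·[0.4267·44.2523 + 0.5733·5.4829] = 20.5837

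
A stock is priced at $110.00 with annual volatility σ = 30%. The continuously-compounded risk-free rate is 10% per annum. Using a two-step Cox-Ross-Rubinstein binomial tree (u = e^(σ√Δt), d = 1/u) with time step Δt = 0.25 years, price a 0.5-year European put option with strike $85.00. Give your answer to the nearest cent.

$0.69

CRR parameters: u = e^(σ√Δt) = e^(0.3·√0.25) = 1.1618, d = 1/u = 0.8607
Per-period rate: rΔt = 0.1·0.25 = 0.025, so R = e^0.025 = 1.0253
Risk-neutral probability p = (e^0.025 − 0.8607)/(1.1618 − 0.8607) = 0.1646/0.3011 = 0.5466
Terminal stock prices: S_uu = 148.5, S_ud = 110, S_dd = 81.49
Terminal payoffs (K − S): max(-63.48, 0) = 0, max(-25, 0) = 0, max(3.51, 0) = 3.51
Node u (S = 127.8): V_u = e^(−0.025)·[0.5466·0.0000 + 0.4534·0.0000] = 0.0000
Node d (S = 94.68): V_d = e^(−0.025)·[0.5466·0.0000 + 0.4534·3.5100] = 1.5520
Node 0 (S = 110): V_0 = e^(−0.025)·[0.5466·0.0000 + 0.4534·1.5520] = 0.6862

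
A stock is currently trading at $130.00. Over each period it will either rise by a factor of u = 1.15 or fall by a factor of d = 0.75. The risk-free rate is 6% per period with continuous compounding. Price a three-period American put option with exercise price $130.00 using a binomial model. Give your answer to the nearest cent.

Risk-neutral probability p = (e^0.06 − 0.75)/(1.15 − 0.75) = 0.3118/0.4000 = 0.7796
Terminal stock prices: S_uuu = 197.7, S_uud = 128.9, S_udd = 84.09, S_ddd = 54.84
Terminal payoffs (K − S): max(-67.71, 0) = 0, max(1.056, 0) = 1.056, max(45.91, 0) = 45.91, max(75.16, 0) = 75.16
Node uu (S = 171.9): continuation = e^(−0.06)·[0.7796·0.0000 + 0.2204·1.0563] = 0.2192; exercise value = 0.0000 ≤ continuation, so V_uu = 0.2192
Node ud (S = 112.1): continuation = e^(−0.06)·[0.7796·1.0563 + 0.2204·45.9062] = 10.3044; exercise value = 17.8750 > continuation, so V_ud = 17.8750 (exercise)
Node dd (S = 73.12): continuation = e^(−0.06)·[0.7796·45.9062 + 0.2204·75.1562] = 49.3044; exercise value = 56.8750 > continuation, so V_dd = 56.8750 (exercise)
Node u (S = 149.5): continuation = e^(−0.06)·[0.7796·0.2192 + 0.2204·17.8750] = 3.8713; exercise value = 0.0000 ≤ continuation, so V_u = 3.8713
Node d (S = 97.5): continuation = e^(−0.06)·[0.7796·17.8750 + 0.2204·56.8750] = 24.9294; exercise value = 32.5000 > continuation, so V_d = 32.5000 (exercise)
Node 0 (S = 130): continuation = e^(−0.06)·[0.7796·3.8713 + 0.2204·32.5000] = 9.5884; exercise value = 0.0000 ≤ continuation, so V_0 = 9.5884

$9.59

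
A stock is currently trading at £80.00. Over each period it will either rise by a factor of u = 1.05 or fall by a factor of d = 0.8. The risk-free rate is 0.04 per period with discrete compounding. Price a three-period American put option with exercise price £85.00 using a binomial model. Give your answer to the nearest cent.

Risk-neutral probability p = (1 + 0.04 − 0.8)/(1.05 − 0.8) = 0.2400/0.2500 = 0.9600
Terminal stock prices: S_uuu = 92.61, S_uud = 70.56, S_udd = 53.76, S_ddd = 40.96
Terminal payoffs (K − S): max(-7.61, 0) = 0, max(14.44, 0) = 14.44, max(31.24, 0) = 31.24, max(44.04, 0) = 44.04
Node uu (S = 88.2): continuation = 1/1.04·[0.9600·0.0000 + 0.0400·14.4400] = 0.5554; exercise value = 0.0000 ≤ continuation, so V_uu = 0.5554
Node ud (S = 67.2): continuation = 1/1.04·[0.9600·14.4400 + 0.0400·31.2400] = 14.5308; exercise value = 17.8000 > continuation, so V_ud = 17.8000 (exercise)
Node dd (S = 51.2): continuation = 1/1.04·[0.9600·31.2400 + 0.0400·44.0400] = 30.5308; exercise value = 33.8000 > continuation, so V_dd = 33.8000 (exercise)
Node u (S = 84): continuation = 1/1.04·[0.9600·0.5554 + 0.0400·17.8000] = 1.1973; exercise value = 1.0000 ≤ continuation, so V_u = 1.1973
Node d (S = 64): continuation = 1/1.04·[0.9600·17.8000 + 0.0400·33.8000] = 17.7308; exercise value = 21.0000 > continuation, so V_d = 21.0000 (exercise)
Node 0 (S = 80): continuation = 1/1.04·[0.9600·1.1973 + 0.0400·21.0000] = 1.9129; exercise value = 5.0000 > continuation, so V_0 = 5.0000 (exercise)

£5.00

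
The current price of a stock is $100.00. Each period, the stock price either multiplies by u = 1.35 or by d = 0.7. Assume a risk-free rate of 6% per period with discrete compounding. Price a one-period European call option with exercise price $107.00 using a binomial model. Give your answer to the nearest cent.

Risk-neutral probability p = (1 + 0.06 − 0.7)/(1.35 − 0.7) = 0.3600/0.6500 = 0.5538
Terminal stock prices: S_u = 135, S_d = 70
Terminal payoffs (S − K): max(28, 0) = 28, max(-37, 0) = 0
Node 0 (S = 100): V_0 = 1/1.06·[0.5538·28.0000 + 0.4462·0.0000] = 14.6299

$14.63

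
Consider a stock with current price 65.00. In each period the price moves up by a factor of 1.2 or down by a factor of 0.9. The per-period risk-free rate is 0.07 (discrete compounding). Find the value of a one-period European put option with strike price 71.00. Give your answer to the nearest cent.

Risk-neutral probability p = (1 + 0.07 − 0.9)/(1.2 − 0.9) = 0.1700/0.3000 = 0.5667
Terminal stock prices: S_u = 78, S_d = 58.5
Terminal payoffs (K − S): max(-7, 0) = 0, max(12.5, 0) = 12.5
Node 0 (S = 65): V_0 = 1/1.07·[0.5667·0.0000 + 0.4333·12.5000] = 5.0623

5.06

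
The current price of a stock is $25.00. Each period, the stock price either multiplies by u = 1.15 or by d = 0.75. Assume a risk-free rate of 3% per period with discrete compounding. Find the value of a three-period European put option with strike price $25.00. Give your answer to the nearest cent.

Risk-neutral probability p = (1 + 0.03 − 0.75)/(1.15 − 0.75) = 0.2800/0.4000 = 0.7000
Terminal stock prices: S_uuu = 38.02, S_uud = 24.8, S_udd = 16.17, S_ddd = 10.55
Terminal payoffs (K − S): max(-13.02, 0) = 0, max(0.2031, 0) = 0.2031, max(8.828, 0) = 8.828, max(14.45, 0) = 14.45
Node uu (S = 33.06): V_uu = 1/1.03·[0.7000·0.0000 + 0.3000·0.2031] = 0.0592
Node ud (S = 21.56): V_ud = 1/1.03·[0.7000·0.2031 + 0.3000·8.8281] = 2.7093
Node dd (S = 14.06): V_dd = 1/1.03·[0.7000·8.8281 + 0.3000·14.4531] = 10.2093
Node u (S = 28.75): V_u = 1/1.03·[0.7000·0.0592 + 0.3000·2.7093] = 0.8293
Node d (S = 18.75): V_d = 1/1.03·[0.7000·2.7093 + 0.3000·10.2093] = 4.8149
Node 0 (S = 25): V_0 = 1/1.03·[0.7000·0.8293 + 0.3000·4.8149] = 1.9660

$1.97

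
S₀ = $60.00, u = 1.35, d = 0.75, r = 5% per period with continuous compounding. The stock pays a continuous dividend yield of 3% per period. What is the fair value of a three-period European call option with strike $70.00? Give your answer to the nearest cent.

Per-period risk-free factor R = e^0.05 = 1.0513; dividend-adjusted growth = e^(0.05−0.03) = 1.0202.
Risk-neutral probability p = (1.0202 − 0.75)/(1.35 − 0.75) = 0.2702/0.6000 = 0.4503
Terminal stock prices: S_uuu = 147.6, S_uud = 82.01, S_udd = 45.56, S_ddd = 25.31
Terminal payoffs (S − K): max(77.62, 0) = 77.62, max(12.01, 0) = 12.01, max(-24.44, 0) = 0, max(-44.69, 0) = 0
Node uu (S = 109.4): V_uu = e^(−0.05)·[0.4503·77.6225 + 0.5497·12.0125] = 39.5322
Node ud (S = 60.75): V_ud = e^(−0.05)·[0.4503·12.0125 + 0.5497·0.0000] = 5.1458
Node dd (S = 33.75): V_dd = e^(−0.05)·[0.4503·0.0000 + 0.5497·0.0000] = 0.0000
Node u (S = 81): V_u = e^(−0.05)·[0.4503·39.5322 + 0.5497·5.1458] = 19.6250
Node d (S = 45): V_d = e^(−0.05)·[0.4503·5.1458 + 0.5497·0.0000] = 2.2043
Node 0 (S = 60): V_0 = e^(−0.05)·[0.4503·19.6250 + 0.5497·2.2043] = 9.5594

$9.56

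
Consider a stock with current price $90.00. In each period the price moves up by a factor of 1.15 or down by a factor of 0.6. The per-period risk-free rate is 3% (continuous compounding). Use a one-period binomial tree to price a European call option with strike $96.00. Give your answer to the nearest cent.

$5.70

Risk-neutral probability p = (e^0.03 − 0.6)/(1.15 − 0.6) = 0.4305/0.5500 = 0.7826
Terminal stock prices: S_u = 103.5, S_d = 54
Terminal payoffs (S − K): max(7.5, 0) = 7.5, max(-42, 0) = 0
Node 0 (S = 90): V_0 = e^(−0.03)·[0.7826·7.5000 + 0.2174·0.0000] = 5.6964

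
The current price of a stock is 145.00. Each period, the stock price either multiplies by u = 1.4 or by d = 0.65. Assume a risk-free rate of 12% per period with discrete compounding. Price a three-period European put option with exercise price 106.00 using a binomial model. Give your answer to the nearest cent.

Risk-neutral probability p = (1 + 0.12 − 0.65)/(1.4 − 0.65) = 0.4700/0.7500 = 0.6267
Terminal stock prices: S_uuu = 397.9, S_uud = 184.7, S_udd = 85.77, S_ddd = 39.82
Terminal payoffs (K − S): max(-291.9, 0) = 0, max(-78.73, 0) = 0, max(20.23, 0) = 20.23, max(66.18, 0) = 66.18
Node uu (S = 284.2): V_uu = 1/1.12·[0.6267·0.0000 + 0.3733·0.0000] = 0.0000
Node ud (S = 132): V_ud = 1/1.12·[0.6267·0.0000 + 0.3733·20.2325] = 6.7442
Node dd (S = 61.26): V_dd = 1/1.12·[0.6267·20.2325 + 0.3733·66.1794] = 33.3804
Node u (S = 203): V_u = 1/1.12·[0.6267·0.0000 + 0.3733·6.7442] = 2.2481
Node d (S = 94.25): V_d = 1/1.12·[0.6267·6.7442 + 0.3733·33.3804] = 14.9003
Node 0 (S = 145): V_0 = 1/1.12·[0.6267·2.2481 + 0.3733·14.9003] = 6.2246

6.22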